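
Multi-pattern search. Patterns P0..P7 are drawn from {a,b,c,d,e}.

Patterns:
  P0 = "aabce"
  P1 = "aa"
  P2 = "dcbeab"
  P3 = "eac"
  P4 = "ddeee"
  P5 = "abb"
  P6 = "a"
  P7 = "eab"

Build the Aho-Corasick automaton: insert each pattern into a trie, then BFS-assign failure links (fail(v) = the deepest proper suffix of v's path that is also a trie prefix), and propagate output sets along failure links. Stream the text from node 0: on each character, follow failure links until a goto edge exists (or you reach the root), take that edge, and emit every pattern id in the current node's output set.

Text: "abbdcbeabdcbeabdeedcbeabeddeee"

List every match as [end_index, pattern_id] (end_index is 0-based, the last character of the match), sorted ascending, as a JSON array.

Construct AC machine:
Trie (insert patterns):
  0='ε' goto a→1 d→6 e→12
  1='a' goto a→2 b→19  [P6 ends]
  2='aa' goto b→3  [P1 ends]
  3='aab' goto c→4
  4='aabc' goto e→5
  5='aabce' goto ·  [P0 ends]
  6='d' goto c→7 d→15
  7='dc' goto b→8
  8='dcb' goto e→9
  9='dcbe' goto a→10
  10='dcbea' goto b→11
  11='dcbeab' goto ·  [P2 ends]
  12='e' goto a→13
  13='ea' goto b→21 c→14
  14='eac' goto ·  [P3 ends]
  15='dd' goto e→16
  16='dde' goto e→17
  17='ddee' goto e→18
  18='ddeee' goto ·  [P4 ends]
  19='ab' goto b→20
  20='abb' goto ·  [P5 ends]
  21='eab' goto ·  [P7 ends]

Failure links (BFS by depth):
  n1('a'): parent n0 fail=0; on 'a' 0 → fail=0;  out {6}∪∅={6}
  n6('d'): parent n0 fail=0; on 'd' 0 → fail=0;  out ∅∪∅=∅
  n12('e'): parent n0 fail=0; on 'e' 0 → fail=0;  out ∅∪∅=∅
  n2('aa'): parent n1 fail=0; on 'a' 0 → fail=1;  out {1}∪{6}={1,6}
  n7('dc'): parent n6 fail=0; on 'c' 0 → fail=0;  out ∅∪∅=∅
  n13('ea'): parent n12 fail=0; on 'a' 0 → fail=1;  out ∅∪{6}={6}
  n15('dd'): parent n6 fail=0; on 'd' 0 → fail=6;  out ∅∪∅=∅
  n19('ab'): parent n1 fail=0; on 'b' 0 → fail=0;  out ∅∪∅=∅
  n3('aab'): parent n2 fail=1; on 'b' 1 → fail=19;  out ∅∪∅=∅
  n8('dcb'): parent n7 fail=0; on 'b' 0 → fail=0;  out ∅∪∅=∅
  n14('eac'): parent n13 fail=1; on 'c' 1→0 → fail=0;  out {3}∪∅={3}
  n16('dde'): parent n15 fail=6; on 'e' 6→0 → fail=12;  out ∅∪∅=∅
  n20('abb'): parent n19 fail=0; on 'b' 0 → fail=0;  out {5}∪∅={5}
  n21('eab'): parent n13 fail=1; on 'b' 1 → fail=19;  out {7}∪∅={7}
  n4('aabc'): parent n3 fail=19; on 'c' 19→0 → fail=0;  out ∅∪∅=∅
  n9('dcbe'): parent n8 fail=0; on 'e' 0 → fail=12;  out ∅∪∅=∅
  n17('ddee'): parent n16 fail=12; on 'e' 12→0 → fail=12;  out ∅∪∅=∅
  n5('aabce'): parent n4 fail=0; on 'e' 0 → fail=12;  out {0}∪∅={0}
  n10('dcbea'): parent n9 fail=12; on 'a' 12 → fail=13;  out ∅∪{6}={6}
  n18('ddeee'): parent n17 fail=12; on 'e' 12→0 → fail=12;  out {4}∪∅={4}
  n11('dcbeab'): parent n10 fail=13; on 'b' 13 → fail=21;  out {2}∪{7}={2,7}

Text stream:
pos 0 'a': at 1  emit P6@[0:0]
pos 1 'b': at 19
pos 2 'b': at 20  emit P5@[0:2]
pos 3 'd': at 6 ·f
pos 4 'c': at 7
pos 5 'b': at 8
pos 6 'e': at 9
pos 7 'a': at 10  emit P6@[7:7]
pos 8 'b': at 11  emit P2@[3:8],P7@[6:8]
pos 9 'd': at 6 ·f
pos 10 'c': at 7
pos 11 'b': at 8
pos 12 'e': at 9
pos 13 'a': at 10  emit P6@[13:13]
pos 14 'b': at 11  emit P2@[9:14],P7@[12:14]
pos 15 'd': at 6 ·f
pos 16 'e': at 12 ·f
pos 17 'e': at 12 ·f
pos 18 'd': at 6 ·f
pos 19 'c': at 7
pos 20 'b': at 8
pos 21 'e': at 9
pos 22 'a': at 10  emit P6@[22:22]
pos 23 'b': at 11  emit P2@[18:23],P7@[21:23]
pos 24 'e': at 12 ·f
pos 25 'd': at 6 ·f
pos 26 'd': at 15
pos 27 'e': at 16
pos 28 'e': at 17
pos 29 'e': at 18  emit P4@[25:29]

Result: [[0,6],[2,5],[7,6],[8,2],[8,7],[13,6],[14,2],[14,7],[22,6],[23,2],[23,7],[29,4]]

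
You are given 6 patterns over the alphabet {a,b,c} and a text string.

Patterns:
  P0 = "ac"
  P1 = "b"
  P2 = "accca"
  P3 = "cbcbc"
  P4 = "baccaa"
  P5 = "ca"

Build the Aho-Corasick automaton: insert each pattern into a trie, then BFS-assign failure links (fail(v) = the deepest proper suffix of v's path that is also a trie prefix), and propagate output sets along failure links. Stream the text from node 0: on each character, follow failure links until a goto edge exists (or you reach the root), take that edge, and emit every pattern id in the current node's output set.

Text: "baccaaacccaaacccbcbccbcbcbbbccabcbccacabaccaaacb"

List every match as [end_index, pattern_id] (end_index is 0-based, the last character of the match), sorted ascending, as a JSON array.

Build automaton:
Trie nodes:
  n0 'ε': a→1 b→3 c→7
  n1 'a': c→2
  n2 'ac': c→4  ←P0
  n3 'b': a→12  ←P1
  n4 'acc': c→5
  n5 'accc': a→6
  n6 'accca': ·  ←P2
  n7 'c': a→17 b→8
  n8 'cb': c→9
  n9 'cbc': b→10
  n10 'cbcb': c→11
  n11 'cbcbc': ·  ←P3
  n12 'ba': c→13
  n13 'bac': c→14
  n14 'bacc': a→15
  n15 'bacca': a→16
  n16 'baccaa': ·  ←P4
  n17 'ca': ·  ←P5

BFS fail/out derivation:
  n1('a'): parent n0 fail=0; on 'a' 0 → fail=0;  out ∅∪∅=∅
  n3('b'): parent n0 fail=0; on 'b' 0 → fail=0;  out {1}∪∅={1}
  n7('c'): parent n0 fail=0; on 'c' 0 → fail=0;  out ∅∪∅=∅
  n2('ac'): parent n1 fail=0; on 'c' 0 → fail=7;  out {0}∪∅={0}
  n8('cb'): parent n7 fail=0; on 'b' 0 → fail=3;  out ∅∪{1}={1}
  n12('ba'): parent n3 fail=0; on 'a' 0 → fail=1;  out ∅∪∅=∅
  n17('ca'): parent n7 fail=0; on 'a' 0 → fail=1;  out {5}∪∅={5}
  n4('acc'): parent n2 fail=7; on 'c' 7→0 → fail=7;  out ∅∪∅=∅
  n9('cbc'): parent n8 fail=3; on 'c' 3→0 → fail=7;  out ∅∪∅=∅
  n13('bac'): parent n12 fail=1; on 'c' 1 → fail=2;  out ∅∪{0}={0}
  n5('accc'): parent n4 fail=7; on 'c' 7→0 → fail=7;  out ∅∪∅=∅
  n10('cbcb'): parent n9 fail=7; on 'b' 7 → fail=8;  out ∅∪{1}={1}
  n14('bacc'): parent n13 fail=2; on 'c' 2 → fail=4;  out ∅∪∅=∅
  n6('accca'): parent n5 fail=7; on 'a' 7 → fail=17;  out {2}∪{5}={2,5}
  n11('cbcbc'): parent n10 fail=8; on 'c' 8 → fail=9;  out {3}∪∅={3}
  n15('bacca'): parent n14 fail=4; on 'a' 4→7 → fail=17;  out ∅∪{5}={5}
  n16('baccaa'): parent n15 fail=17; on 'a' 17→1→0 → fail=1;  out {4}∪∅={4}

Text stream:
pos 0 'b': at 3  ** P1@[0:0]
pos 1 'a': at 12
pos 2 'c': at 13  ** P0@[1:2]
pos 3 'c': at 14
pos 4 'a': at 15  ** P5@[3:4]
pos 5 'a': at 16  ** P4@[0:5]
pos 6 'a': at 1 (via fail)
pos 7 'c': at 2  ** P0@[6:7]
pos 8 'c': at 4
pos 9 'c': at 5
pos 10 'a': at 6  ** P2@[6:10],P5@[9:10]
pos 11 'a': at 1 (via fail)
pos 12 'a': at 1 (via fail)
pos 13 'c': at 2  ** P0@[12:13]
pos 14 'c': at 4
pos 15 'c': at 5
pos 16 'b': at 8 (via fail)  ** P1@[16:16]
pos 17 'c': at 9
pos 18 'b': at 10  ** P1@[18:18]
pos 19 'c': at 11  ** P3@[15:19]
pos 20 'c': at 7 (via fail)
pos 21 'b': at 8  ** P1@[21:21]
pos 22 'c': at 9
pos 23 'b': at 10  ** P1@[23:23]
pos 24 'c': at 11  ** P3@[20:24]
pos 25 'b': at 10 (via fail)  ** P1@[25:25]
pos 26 'b': at 3 (via fail)  ** P1@[26:26]
pos 27 'b': at 3 (via fail)  ** P1@[27:27]
pos 28 'c': at 7 (via fail)
pos 29 'c': at 7 (via fail)
pos 30 'a': at 17  ** P5@[29:30]
pos 31 'b': at 3 (via fail)  ** P1@[31:31]
pos 32 'c': at 7 (via fail)
pos 33 'b': at 8  ** P1@[33:33]
pos 34 'c': at 9
pos 35 'c': at 7 (via fail)
pos 36 'a': at 17  ** P5@[35:36]
pos 37 'c': at 2 (via fail)  ** P0@[36:37]
pos 38 'a': at 17 (via fail)  ** P5@[37:38]
pos 39 'b': at 3 (via fail)  ** P1@[39:39]
pos 40 'a': at 12
pos 41 'c': at 13  ** P0@[40:41]
pos 42 'c': at 14
pos 43 'a': at 15  ** P5@[42:43]
pos 44 'a': at 16  ** P4@[39:44]
pos 45 'a': at 1 (via fail)
pos 46 'c': at 2  ** P0@[45:46]
pos 47 'b': at 8 (via fail)  ** P1@[47:47]

Result: [[0,1],[2,0],[4,5],[5,4],[7,0],[10,2],[10,5],[13,0],[16,1],[18,1],[19,3],[21,1],[23,1],[24,3],[25,1],[26,1],[27,1],[30,5],[31,1],[33,1],[36,5],[37,0],[38,5],[39,1],[41,0],[43,5],[44,4],[46,0],[47,1]]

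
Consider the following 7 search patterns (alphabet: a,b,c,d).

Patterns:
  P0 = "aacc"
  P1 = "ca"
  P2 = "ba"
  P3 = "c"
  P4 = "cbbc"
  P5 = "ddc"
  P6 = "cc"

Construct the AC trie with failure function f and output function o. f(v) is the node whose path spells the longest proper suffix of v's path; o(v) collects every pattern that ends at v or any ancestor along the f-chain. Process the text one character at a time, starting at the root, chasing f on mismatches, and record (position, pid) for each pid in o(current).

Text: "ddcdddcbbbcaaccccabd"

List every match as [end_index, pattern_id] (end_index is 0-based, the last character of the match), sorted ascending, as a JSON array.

Build automaton:
Trie (insert patterns):
  0='ε' goto a→1 b→7 c→5 d→12
  1='a' goto a→2
  2='aa' goto c→3
  3='aac' goto c→4
  4='aacc' goto ·  ←P0
  5='c' goto a→6 b→9 c→15  ←P3
  6='ca' goto ·  ←P1
  7='b' goto a→8
  8='ba' goto ·  ←P2
  9='cb' goto b→10
  10='cbb' goto c→11
  11='cbbc' goto ·  ←P4
  12='d' goto d→13
  13='dd' goto c→14
  14='ddc' goto ·  ←P5
  15='cc' goto ·  ←P6

Failure links (BFS by depth):
  n1('a'): parent n0 fail=0; on 'a' 0 → fail=0;  out ∅∪∅=∅
  n5('c'): parent n0 fail=0; on 'c' 0 → fail=0;  out {3}∪∅={3}
  n7('b'): parent n0 fail=0; on 'b' 0 → fail=0;  out ∅∪∅=∅
  n12('d'): parent n0 fail=0; on 'd' 0 → fail=0;  out ∅∪∅=∅
  n2('aa'): parent n1 fail=0; on 'a' 0 → fail=1;  out ∅∪∅=∅
  n6('ca'): parent n5 fail=0; on 'a' 0 → fail=1;  out {1}∪∅={1}
  n8('ba'): parent n7 fail=0; on 'a' 0 → fail=1;  out {2}∪∅={2}
  n9('cb'): parent n5 fail=0; on 'b' 0 → fail=7;  out ∅∪∅=∅
  n13('dd'): parent n12 fail=0; on 'd' 0 → fail=12;  out ∅∪∅=∅
  n15('cc'): parent n5 fail=0; on 'c' 0 → fail=5;  out {6}∪{3}={3,6}
  n3('aac'): parent n2 fail=1; on 'c' 1→0 → fail=5;  out ∅∪{3}={3}
  n10('cbb'): parent n9 fail=7; on 'b' 7→0 → fail=7;  out ∅∪∅=∅
  n14('ddc'): parent n13 fail=12; on 'c' 12→0 → fail=5;  out {5}∪{3}={3,5}
  n4('aacc'): parent n3 fail=5; on 'c' 5 → fail=15;  out {0}∪{3,6}={0,3,6}
  n11('cbbc'): parent n10 fail=7; on 'c' 7→0 → fail=5;  out {4}∪{3}={3,4}

Scan:
pos 0 'd': at 12
pos 1 'd': at 13
pos 2 'c': at 14  emit P3@[2:2],P5@[0:2]
pos 3 'd': at 12 ·f
pos 4 'd': at 13
pos 5 'd': at 13 ·f
pos 6 'c': at 14  emit P3@[6:6],P5@[4:6]
pos 7 'b': at 9 ·f
pos 8 'b': at 10
pos 9 'b': at 7 ·f
pos 10 'c': at 5 ·f  emit P3@[10:10]
pos 11 'a': at 6  emit P1@[10:11]
pos 12 'a': at 2 ·f
pos 13 'c': at 3  emit P3@[13:13]
pos 14 'c': at 4  emit P0@[11:14],P3@[14:14],P6@[13:14]
pos 15 'c': at 15 ·f  emit P3@[15:15],P6@[14:15]
pos 16 'c': at 15 ·f  emit P3@[16:16],P6@[15:16]
pos 17 'a': at 6 ·f  emit P1@[16:17]
pos 18 'b': at 7 ·f
pos 19 'd': at 12 ·f

All matches (sorted): [[2,3],[2,5],[6,3],[6,5],[10,3],[11,1],[13,3],[14,0],[14,3],[14,6],[15,3],[15,6],[16,3],[16,6],[17,1]]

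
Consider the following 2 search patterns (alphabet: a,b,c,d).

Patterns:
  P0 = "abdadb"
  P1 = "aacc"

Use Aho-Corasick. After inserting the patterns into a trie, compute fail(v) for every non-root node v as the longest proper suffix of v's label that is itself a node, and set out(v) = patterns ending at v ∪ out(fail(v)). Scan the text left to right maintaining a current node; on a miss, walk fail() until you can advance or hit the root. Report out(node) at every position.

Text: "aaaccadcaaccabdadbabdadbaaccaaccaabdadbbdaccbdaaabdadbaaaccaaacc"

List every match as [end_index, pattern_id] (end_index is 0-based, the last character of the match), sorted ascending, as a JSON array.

Build automaton:
Trie nodes:
  n0 'ε': a→1
  n1 'a': a→7 b→2
  n2 'ab': d→3
  n3 'abd': a→4
  n4 'abda': d→5
  n5 'abdad': b→6
  n6 'abdadb': ·  ←P0
  n7 'aa': c→8
  n8 'aac': c→9
  n9 'aacc': ·  ←P1

Failure links (BFS by depth):
  n1('a'): parent n0 fail=0; on 'a' 0 → fail=0;  out ∅∪∅=∅
  n2('ab'): parent n1 fail=0; on 'b' 0 → fail=0;  out ∅∪∅=∅
  n7('aa'): parent n1 fail=0; on 'a' 0 → fail=1;  out ∅∪∅=∅
  n3('abd'): parent n2 fail=0; on 'd' 0 → fail=0;  out ∅∪∅=∅
  n8('aac'): parent n7 fail=1; on 'c' 1→0 → fail=0;  out ∅∪∅=∅
  n4('abda'): parent n3 fail=0; on 'a' 0 → fail=1;  out ∅∪∅=∅
  n9('aacc'): parent n8 fail=0; on 'c' 0 → fail=0;  out {1}∪∅={1}
  n5('abdad'): parent n4 fail=1; on 'd' 1→0 → fail=0;  out ∅∪∅=∅
  n6('abdadb'): parent n5 fail=0; on 'b' 0 → fail=0;  out {0}∪∅={0}

Text stream:
[0] read 'a'  n0⇒n1
[1] read 'a'  n1⇒n7
[2] read 'a'  n7⇒n7 (via fail)
[3] read 'c'  n7⇒n8
[4] read 'c'  n8⇒n9  ** P1@[1:4]
[5] read 'a'  n9⇒n1 (via fail)
[6] read 'd'  n1⇒n0 (via fail)
[7] read 'c'  n0⇒n0
[8] read 'a'  n0⇒n1
[9] read 'a'  n1⇒n7
[10] read 'c'  n7⇒n8
[11] read 'c'  n8⇒n9  ** P1@[8:11]
[12] read 'a'  n9⇒n1 (via fail)
[13] read 'b'  n1⇒n2
[14] read 'd'  n2⇒n3
[15] read 'a'  n3⇒n4
[16] read 'd'  n4⇒n5
[17] read 'b'  n5⇒n6  ** P0@[12:17]
[18] read 'a'  n6⇒n1 (via fail)
[19] read 'b'  n1⇒n2
[20] read 'd'  n2⇒n3
[21] read 'a'  n3⇒n4
[22] read 'd'  n4⇒n5
[23] read 'b'  n5⇒n6  ** P0@[18:23]
[24] read 'a'  n6⇒n1 (via fail)
[25] read 'a'  n1⇒n7
[26] read 'c'  n7⇒n8
[27] read 'c'  n8⇒n9  ** P1@[24:27]
[28] read 'a'  n9⇒n1 (via fail)
[29] read 'a'  n1⇒n7
[30] read 'c'  n7⇒n8
[31] read 'c'  n8⇒n9  ** P1@[28:31]
[32] read 'a'  n9⇒n1 (via fail)
[33] read 'a'  n1⇒n7
[34] read 'b'  n7⇒n2 (via fail)
[35] read 'd'  n2⇒n3
[36] read 'a'  n3⇒n4
[37] read 'd'  n4⇒n5
[38] read 'b'  n5⇒n6  ** P0@[33:38]
[39] read 'b'  n6⇒n0 (via fail)
[40] read 'd'  n0⇒n0
[41] read 'a'  n0⇒n1
[42] read 'c'  n1⇒n0 (via fail)
[43] read 'c'  n0⇒n0
[44] read 'b'  n0⇒n0
[45] read 'd'  n0⇒n0
[46] read 'a'  n0⇒n1
[47] read 'a'  n1⇒n7
[48] read 'a'  n7⇒n7 (via fail)
[49] read 'b'  n7⇒n2 (via fail)
[50] read 'd'  n2⇒n3
[51] read 'a'  n3⇒n4
[52] read 'd'  n4⇒n5
[53] read 'b'  n5⇒n6  ** P0@[48:53]
[54] read 'a'  n6⇒n1 (via fail)
[55] read 'a'  n1⇒n7
[56] read 'a'  n7⇒n7 (via fail)
[57] read 'c'  n7⇒n8
[58] read 'c'  n8⇒n9  ** P1@[55:58]
[59] read 'a'  n9⇒n1 (via fail)
[60] read 'a'  n1⇒n7
[61] read 'a'  n7⇒n7 (via fail)
[62] read 'c'  n7⇒n8
[63] read 'c'  n8⇒n9  ** P1@[60:63]

All matches (sorted): [[4,1],[11,1],[17,0],[23,0],[27,1],[31,1],[38,0],[53,0],[58,1],[63,1]]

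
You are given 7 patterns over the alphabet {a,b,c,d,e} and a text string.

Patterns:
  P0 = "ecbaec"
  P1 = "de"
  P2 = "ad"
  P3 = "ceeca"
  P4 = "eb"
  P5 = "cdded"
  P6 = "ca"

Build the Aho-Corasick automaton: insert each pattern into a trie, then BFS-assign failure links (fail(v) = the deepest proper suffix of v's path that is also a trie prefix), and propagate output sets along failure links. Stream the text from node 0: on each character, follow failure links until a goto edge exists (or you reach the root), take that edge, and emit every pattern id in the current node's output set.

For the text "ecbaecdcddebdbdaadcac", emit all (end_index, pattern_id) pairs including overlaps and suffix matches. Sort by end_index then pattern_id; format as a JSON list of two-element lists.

Construct AC machine:
Trie (insert patterns):
  0='ε' goto a→9 c→11 d→7 e→1
  1='e' goto b→16 c→2
  2='ec' goto b→3
  3='ecb' goto a→4
  4='ecba' goto e→5
  5='ecbae' goto c→6
  6='ecbaec' goto ·  [P0 ends]
  7='d' goto e→8
  8='de' goto ·  [P1 ends]
  9='a' goto d→10
  10='ad' goto ·  [P2 ends]
  11='c' goto a→21 d→17 e→12
  12='ce' goto e→13
  13='cee' goto c→14
  14='ceec' goto a→15
  15='ceeca' goto ·  [P3 ends]
  16='eb' goto ·  [P4 ends]
  17='cd' goto d→18
  18='cdd' goto e→19
  19='cdde' goto d→20
  20='cdded' goto ·  [P5 ends]
  21='ca' goto ·  [P6 ends]

BFS fail/out derivation:
  fail(1) 'e': from fail(0)=0 chase 'e': 0 ⇒ 0;  out=∅∪out(0)=∅
  fail(7) 'd': from fail(0)=0 chase 'd': 0 ⇒ 0;  out=∅∪out(0)=∅
  fail(9) 'a': from fail(0)=0 chase 'a': 0 ⇒ 0;  out=∅∪out(0)=∅
  fail(11) 'c': from fail(0)=0 chase 'c': 0 ⇒ 0;  out=∅∪out(0)=∅
  fail(2) 'ec': from fail(1)=0 chase 'c': 0 ⇒ 11;  out=∅∪out(11)=∅
  fail(8) 'de': from fail(7)=0 chase 'e': 0 ⇒ 1;  out={1}∪out(1)={1}
  fail(10) 'ad': from fail(9)=0 chase 'd': 0 ⇒ 7;  out={2}∪out(7)={2}
  fail(12) 'ce': from fail(11)=0 chase 'e': 0 ⇒ 1;  out=∅∪out(1)=∅
  fail(16) 'eb': from fail(1)=0 chase 'b': 0 ⇒ 0;  out={4}∪out(0)={4}
  fail(17) 'cd': from fail(11)=0 chase 'd': 0 ⇒ 7;  out=∅∪out(7)=∅
  fail(21) 'ca': from fail(11)=0 chase 'a': 0 ⇒ 9;  out={6}∪out(9)={6}
  fail(3) 'ecb': from fail(2)=11 chase 'b': 11→0 ⇒ 0;  out=∅∪out(0)=∅
  fail(13) 'cee': from fail(12)=1 chase 'e': 1→0 ⇒ 1;  out=∅∪out(1)=∅
  fail(18) 'cdd': from fail(17)=7 chase 'd': 7→0 ⇒ 7;  out=∅∪out(7)=∅
  fail(4) 'ecba': from fail(3)=0 chase 'a': 0 ⇒ 9;  out=∅∪out(9)=∅
  fail(14) 'ceec': from fail(13)=1 chase 'c': 1 ⇒ 2;  out=∅∪out(2)=∅
  fail(19) 'cdde': from fail(18)=7 chase 'e': 7 ⇒ 8;  out=∅∪out(8)={1}
  fail(5) 'ecbae': from fail(4)=9 chase 'e': 9→0 ⇒ 1;  out=∅∪out(1)=∅
  fail(15) 'ceeca': from fail(14)=2 chase 'a': 2→11 ⇒ 21;  out={3}∪out(21)={3,6}
  fail(20) 'cdded': from fail(19)=8 chase 'd': 8→1→0 ⇒ 7;  out={5}∪out(7)={5}
  fail(6) 'ecbaec': from fail(5)=1 chase 'c': 1 ⇒ 2;  out={0}∪out(2)={0}

Text stream:
pos 0 'e': at 1
pos 1 'c': at 2
pos 2 'b': at 3
pos 3 'a': at 4
pos 4 'e': at 5
pos 5 'c': at 6  → match P0@[0:5]
pos 6 'd': at 17 ·f
pos 7 'c': at 11 ·f
pos 8 'd': at 17
pos 9 'd': at 18
pos 10 'e': at 19  → match P1@[9:10]
pos 11 'b': at 16 ·f  → match P4@[10:11]
pos 12 'd': at 7 ·f
pos 13 'b': at 0 ·f
pos 14 'd': at 7
pos 15 'a': at 9 ·f
pos 16 'a': at 9 ·f
pos 17 'd': at 10  → match P2@[16:17]
pos 18 'c': at 11 ·f
pos 19 'a': at 21  → match P6@[18:19]
pos 20 'c': at 11 ·f

Result: [[5,0],[10,1],[11,4],[17,2],[19,6]]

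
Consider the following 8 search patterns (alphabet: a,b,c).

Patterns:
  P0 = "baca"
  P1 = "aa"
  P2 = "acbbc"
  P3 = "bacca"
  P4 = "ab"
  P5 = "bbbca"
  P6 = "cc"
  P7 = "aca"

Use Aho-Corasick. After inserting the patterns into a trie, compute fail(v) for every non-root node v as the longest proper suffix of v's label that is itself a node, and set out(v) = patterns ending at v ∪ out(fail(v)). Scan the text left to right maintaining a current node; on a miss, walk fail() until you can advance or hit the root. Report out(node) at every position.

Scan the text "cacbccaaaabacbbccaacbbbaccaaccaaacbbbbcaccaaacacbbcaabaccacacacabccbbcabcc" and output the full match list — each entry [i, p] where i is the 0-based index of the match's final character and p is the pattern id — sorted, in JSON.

Build automaton:
Trie (insert patterns):
  0='ε' goto a→5 b→1 c→18
  1='b' goto a→2 b→14
  2='ba' goto c→3
  3='bac' goto a→4 c→11
  4='baca' goto ·  [P0 ends]
  5='a' goto a→6 b→13 c→7
  6='aa' goto ·  [P1 ends]
  7='ac' goto a→20 b→8
  8='acb' goto b→9
  9='acbb' goto c→10
  10='acbbc' goto ·  [P2 ends]
  11='bacc' goto a→12
  12='bacca' goto ·  [P3 ends]
  13='ab' goto ·  [P4 ends]
  14='bb' goto b→15
  15='bbb' goto c→16
  16='bbbc' goto a→17
  17='bbbca' goto ·  [P5 ends]
  18='c' goto c→19
  19='cc' goto ·  [P6 ends]
  20='aca' goto ·  [P7 ends]

Failure links (BFS by depth):
  fail(1) 'b': from fail(0)=0 chase 'b': 0 ⇒ 0;  out=∅∪out(0)=∅
  fail(5) 'a': from fail(0)=0 chase 'a': 0 ⇒ 0;  out=∅∪out(0)=∅
  fail(18) 'c': from fail(0)=0 chase 'c': 0 ⇒ 0;  out=∅∪out(0)=∅
  fail(2) 'ba': from fail(1)=0 chase 'a': 0 ⇒ 5;  out=∅∪out(5)=∅
  fail(6) 'aa': from fail(5)=0 chase 'a': 0 ⇒ 5;  out={1}∪out(5)={1}
  fail(7) 'ac': from fail(5)=0 chase 'c': 0 ⇒ 18;  out=∅∪out(18)=∅
  fail(13) 'ab': from fail(5)=0 chase 'b': 0 ⇒ 1;  out={4}∪out(1)={4}
  fail(14) 'bb': from fail(1)=0 chase 'b': 0 ⇒ 1;  out=∅∪out(1)=∅
  fail(19) 'cc': from fail(18)=0 chase 'c': 0 ⇒ 18;  out={6}∪out(18)={6}
  fail(3) 'bac': from fail(2)=5 chase 'c': 5 ⇒ 7;  out=∅∪out(7)=∅
  fail(8) 'acb': from fail(7)=18 chase 'b': 18→0 ⇒ 1;  out=∅∪out(1)=∅
  fail(15) 'bbb': from fail(14)=1 chase 'b': 1 ⇒ 14;  out=∅∪out(14)=∅
  fail(20) 'aca': from fail(7)=18 chase 'a': 18→0 ⇒ 5;  out={7}∪out(5)={7}
  fail(4) 'baca': from fail(3)=7 chase 'a': 7 ⇒ 20;  out={0}∪out(20)={0,7}
  fail(9) 'acbb': from fail(8)=1 chase 'b': 1 ⇒ 14;  out=∅∪out(14)=∅
  fail(11) 'bacc': from fail(3)=7 chase 'c': 7→18 ⇒ 19;  out=∅∪out(19)={6}
  fail(16) 'bbbc': from fail(15)=14 chase 'c': 14→1→0 ⇒ 18;  out=∅∪out(18)=∅
  fail(10) 'acbbc': from fail(9)=14 chase 'c': 14→1→0 ⇒ 18;  out={2}∪out(18)={2}
  fail(12) 'bacca': from fail(11)=19 chase 'a': 19→18→0 ⇒ 5;  out={3}∪out(5)={3}
  fail(17) 'bbbca': from fail(16)=18 chase 'a': 18→0 ⇒ 5;  out={5}∪out(5)={5}

Scan:
[0] read 'c'  n0⇒n18
[1] read 'a'  n18⇒n5 (fail-walked)
[2] read 'c'  n5⇒n7
[3] read 'b'  n7⇒n8
[4] read 'c'  n8⇒n18 (fail-walked)
[5] read 'c'  n18⇒n19  → match P6@[4:5]
[6] read 'a'  n19⇒n5 (fail-walked)
[7] read 'a'  n5⇒n6  → match P1@[6:7]
[8] read 'a'  n6⇒n6 (fail-walked)  → match P1@[7:8]
[9] read 'a'  n6⇒n6 (fail-walked)  → match P1@[8:9]
[10] read 'b'  n6⇒n13 (fail-walked)  → match P4@[9:10]
[11] read 'a'  n13⇒n2 (fail-walked)
[12] read 'c'  n2⇒n3
[13] read 'b'  n3⇒n8 (fail-walked)
[14] read 'b'  n8⇒n9
[15] read 'c'  n9⇒n10  → match P2@[11:15]
[16] read 'c'  n10⇒n19 (fail-walked)  → match P6@[15:16]
[17] read 'a'  n19⇒n5 (fail-walked)
[18] read 'a'  n5⇒n6  → match P1@[17:18]
[19] read 'c'  n6⇒n7 (fail-walked)
[20] read 'b'  n7⇒n8
[21] read 'b'  n8⇒n9
[22] read 'b'  n9⇒n15 (fail-walked)
[23] read 'a'  n15⇒n2 (fail-walked)
[24] read 'c'  n2⇒n3
[25] read 'c'  n3⇒n11  → match P6@[24:25]
[26] read 'a'  n11⇒n12  → match P3@[22:26]
[27] read 'a'  n12⇒n6 (fail-walked)  → match P1@[26:27]
[28] read 'c'  n6⇒n7 (fail-walked)
[29] read 'c'  n7⇒n19 (fail-walked)  → match P6@[28:29]
[30] read 'a'  n19⇒n5 (fail-walked)
[31] read 'a'  n5⇒n6  → match P1@[30:31]
[32] read 'a'  n6⇒n6 (fail-walked)  → match P1@[31:32]
[33] read 'c'  n6⇒n7 (fail-walked)
[34] read 'b'  n7⇒n8
[35] read 'b'  n8⇒n9
[36] read 'b'  n9⇒n15 (fail-walked)
[37] read 'b'  n15⇒n15 (fail-walked)
[38] read 'c'  n15⇒n16
[39] read 'a'  n16⇒n17  → match P5@[35:39]
[40] read 'c'  n17⇒n7 (fail-walked)
[41] read 'c'  n7⇒n19 (fail-walked)  → match P6@[40:41]
[42] read 'a'  n19⇒n5 (fail-walked)
[43] read 'a'  n5⇒n6  → match P1@[42:43]
[44] read 'a'  n6⇒n6 (fail-walked)  → match P1@[43:44]
[45] read 'c'  n6⇒n7 (fail-walked)
[46] read 'a'  n7⇒n20  → match P7@[44:46]
[47] read 'c'  n20⇒n7 (fail-walked)
[48] read 'b'  n7⇒n8
[49] read 'b'  n8⇒n9
[50] read 'c'  n9⇒n10  → match P2@[46:50]
[51] read 'a'  n10⇒n5 (fail-walked)
[52] read 'a'  n5⇒n6  → match P1@[51:52]
[53] read 'b'  n6⇒n13 (fail-walked)  → match P4@[52:53]
[54] read 'a'  n13⇒n2 (fail-walked)
[55] read 'c'  n2⇒n3
[56] read 'c'  n3⇒n11  → match P6@[55:56]
[57] read 'a'  n11⇒n12  → match P3@[53:57]
[58] read 'c'  n12⇒n7 (fail-walked)
[59] read 'a'  n7⇒n20  → match P7@[57:59]
[60] read 'c'  n20⇒n7 (fail-walked)
[61] read 'a'  n7⇒n20  → match P7@[59:61]
[62] read 'c'  n20⇒n7 (fail-walked)
[63] read 'a'  n7⇒n20  → match P7@[61:63]
[64] read 'b'  n20⇒n13 (fail-walked)  → match P4@[63:64]
[65] read 'c'  n13⇒n18 (fail-walked)
[66] read 'c'  n18⇒n19  → match P6@[65:66]
[67] read 'b'  n19⇒n1 (fail-walked)
[68] read 'b'  n1⇒n14
[69] read 'c'  n14⇒n18 (fail-walked)
[70] read 'a'  n18⇒n5 (fail-walked)
[71] read 'b'  n5⇒n13  → match P4@[70:71]
[72] read 'c'  n13⇒n18 (fail-walked)
[73] read 'c'  n18⇒n19  → match P6@[72:73]

Matches: [[5,6],[7,1],[8,1],[9,1],[10,4],[15,2],[16,6],[18,1],[25,6],[26,3],[27,1],[29,6],[31,1],[32,1],[39,5],[41,6],[43,1],[44,1],[46,7],[50,2],[52,1],[53,4],[56,6],[57,3],[59,7],[61,7],[63,7],[64,4],[66,6],[71,4],[73,6]]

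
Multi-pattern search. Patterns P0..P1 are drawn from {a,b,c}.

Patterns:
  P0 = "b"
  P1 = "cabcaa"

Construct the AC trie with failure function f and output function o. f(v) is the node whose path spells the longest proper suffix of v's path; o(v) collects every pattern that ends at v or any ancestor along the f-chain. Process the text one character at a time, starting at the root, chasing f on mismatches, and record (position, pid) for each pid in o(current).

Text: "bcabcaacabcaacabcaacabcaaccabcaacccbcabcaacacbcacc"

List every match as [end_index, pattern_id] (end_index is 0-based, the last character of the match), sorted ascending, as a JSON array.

Build automaton:
Trie nodes:
  0='ε' goto b→1 c→2
  1='b' goto ·  ←P0
  2='c' goto a→3
  3='ca' goto b→4
  4='cab' goto c→5
  5='cabc' goto a→6
  6='cabca' goto a→7
  7='cabcaa' goto ·  ←P1

Failure links (BFS by depth):
  fail(1) 'b': from fail(0)=0 chase 'b': 0 ⇒ 0;  out={0}∪out(0)={0}
  fail(2) 'c': from fail(0)=0 chase 'c': 0 ⇒ 0;  out=∅∪out(0)=∅
  fail(3) 'ca': from fail(2)=0 chase 'a': 0 ⇒ 0;  out=∅∪out(0)=∅
  fail(4) 'cab': from fail(3)=0 chase 'b': 0 ⇒ 1;  out=∅∪out(1)={0}
  fail(5) 'cabc': from fail(4)=1 chase 'c': 1→0 ⇒ 2;  out=∅∪out(2)=∅
  fail(6) 'cabca': from fail(5)=2 chase 'a': 2 ⇒ 3;  out=∅∪out(3)=∅
  fail(7) 'cabcaa': from fail(6)=3 chase 'a': 3→0 ⇒ 0;  out={1}∪out(0)={1}

Run:
pos 0 'b': at 1  ** P0@[0:0]
pos 1 'c': at 2 ·f
pos 2 'a': at 3
pos 3 'b': at 4  ** P0@[3:3]
pos 4 'c': at 5
pos 5 'a': at 6
pos 6 'a': at 7  ** P1@[1:6]
pos 7 'c': at 2 ·f
pos 8 'a': at 3
pos 9 'b': at 4  ** P0@[9:9]
pos 10 'c': at 5
pos 11 'a': at 6
pos 12 'a': at 7  ** P1@[7:12]
pos 13 'c': at 2 ·f
pos 14 'a': at 3
pos 15 'b': at 4  ** P0@[15:15]
pos 16 'c': at 5
pos 17 'a': at 6
pos 18 'a': at 7  ** P1@[13:18]
pos 19 'c': at 2 ·f
pos 20 'a': at 3
pos 21 'b': at 4  ** P0@[21:21]
pos 22 'c': at 5
pos 23 'a': at 6
pos 24 'a': at 7  ** P1@[19:24]
pos 25 'c': at 2 ·f
pos 26 'c': at 2 ·f
pos 27 'a': at 3
pos 28 'b': at 4  ** P0@[28:28]
pos 29 'c': at 5
pos 30 'a': at 6
pos 31 'a': at 7  ** P1@[26:31]
pos 32 'c': at 2 ·f
pos 33 'c': at 2 ·f
pos 34 'c': at 2 ·f
pos 35 'b': at 1 ·f  ** P0@[35:35]
pos 36 'c': at 2 ·f
pos 37 'a': at 3
pos 38 'b': at 4  ** P0@[38:38]
pos 39 'c': at 5
pos 40 'a': at 6
pos 41 'a': at 7  ** P1@[36:41]
pos 42 'c': at 2 ·f
pos 43 'a': at 3
pos 44 'c': at 2 ·f
pos 45 'b': at 1 ·f  ** P0@[45:45]
pos 46 'c': at 2 ·f
pos 47 'a': at 3
pos 48 'c': at 2 ·f
pos 49 'c': at 2 ·f

Result: [[0,0],[3,0],[6,1],[9,0],[12,1],[15,0],[18,1],[21,0],[24,1],[28,0],[31,1],[35,0],[38,0],[41,1],[45,0]]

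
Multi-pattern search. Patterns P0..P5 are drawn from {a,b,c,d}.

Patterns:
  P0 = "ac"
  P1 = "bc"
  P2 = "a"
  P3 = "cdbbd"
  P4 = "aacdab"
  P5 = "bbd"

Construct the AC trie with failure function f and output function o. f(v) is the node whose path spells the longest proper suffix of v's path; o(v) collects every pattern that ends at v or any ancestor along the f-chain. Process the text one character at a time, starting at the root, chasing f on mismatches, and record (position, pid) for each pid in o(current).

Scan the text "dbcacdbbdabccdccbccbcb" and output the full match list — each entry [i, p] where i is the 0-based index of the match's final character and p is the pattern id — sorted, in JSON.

Build automaton:
Trie (insert patterns):
  0='ε' goto a→1 b→3 c→5
  1='a' goto a→10 c→2  ←P2
  2='ac' goto ·  ←P0
  3='b' goto b→15 c→4
  4='bc' goto ·  ←P1
  5='c' goto d→6
  6='cd' goto b→7
  7='cdb' goto b→8
  8='cdbb' goto d→9
  9='cdbbd' goto ·  ←P3
  10='aa' goto c→11
  11='aac' goto d→12
  12='aacd' goto a→13
  13='aacda' goto b→14
  14='aacdab' goto ·  ←P4
  15='bb' goto d→16
  16='bbd' goto ·  ←P5

Failure links (BFS by depth):
  fail(1) 'a': from fail(0)=0 chase 'a': 0 ⇒ 0;  out={2}∪out(0)={2}
  fail(3) 'b': from fail(0)=0 chase 'b': 0 ⇒ 0;  out=∅∪out(0)=∅
  fail(5) 'c': from fail(0)=0 chase 'c': 0 ⇒ 0;  out=∅∪out(0)=∅
  fail(2) 'ac': from fail(1)=0 chase 'c': 0 ⇒ 5;  out={0}∪out(5)={0}
  fail(4) 'bc': from fail(3)=0 chase 'c': 0 ⇒ 5;  out={1}∪out(5)={1}
  fail(6) 'cd': from fail(5)=0 chase 'd': 0 ⇒ 0;  out=∅∪out(0)=∅
  fail(10) 'aa': from fail(1)=0 chase 'a': 0 ⇒ 1;  out=∅∪out(1)={2}
  fail(15) 'bb': from fail(3)=0 chase 'b': 0 ⇒ 3;  out=∅∪out(3)=∅
  fail(7) 'cdb': from fail(6)=0 chase 'b': 0 ⇒ 3;  out=∅∪out(3)=∅
  fail(11) 'aac': from fail(10)=1 chase 'c': 1 ⇒ 2;  out=∅∪out(2)={0}
  fail(16) 'bbd': from fail(15)=3 chase 'd': 3→0 ⇒ 0;  out={5}∪out(0)={5}
  fail(8) 'cdbb': from fail(7)=3 chase 'b': 3 ⇒ 15;  out=∅∪out(15)=∅
  fail(12) 'aacd': from fail(11)=2 chase 'd': 2→5 ⇒ 6;  out=∅∪out(6)=∅
  fail(9) 'cdbbd': from fail(8)=15 chase 'd': 15 ⇒ 16;  out={3}∪out(16)={3,5}
  fail(13) 'aacda': from fail(12)=6 chase 'a': 6→0 ⇒ 1;  out=∅∪out(1)={2}
  fail(14) 'aacdab': from fail(13)=1 chase 'b': 1→0 ⇒ 3;  out={4}∪out(3)={4}

Text stream:
pos 0 'd': at 0
pos 1 'b': at 3
pos 2 'c': at 4  emit P1@[1:2]
pos 3 'a': at 1 (fail-walked)  emit P2@[3:3]
pos 4 'c': at 2  emit P0@[3:4]
pos 5 'd': at 6 (fail-walked)
pos 6 'b': at 7
pos 7 'b': at 8
pos 8 'd': at 9  emit P3@[4:8],P5@[6:8]
pos 9 'a': at 1 (fail-walked)  emit P2@[9:9]
pos 10 'b': at 3 (fail-walked)
pos 11 'c': at 4  emit P1@[10:11]
pos 12 'c': at 5 (fail-walked)
pos 13 'd': at 6
pos 14 'c': at 5 (fail-walked)
pos 15 'c': at 5 (fail-walked)
pos 16 'b': at 3 (fail-walked)
pos 17 'c': at 4  emit P1@[16:17]
pos 18 'c': at 5 (fail-walked)
pos 19 'b': at 3 (fail-walked)
pos 20 'c': at 4  emit P1@[19:20]
pos 21 'b': at 3 (fail-walked)

Result: [[2,1],[3,2],[4,0],[8,3],[8,5],[9,2],[11,1],[17,1],[20,1]]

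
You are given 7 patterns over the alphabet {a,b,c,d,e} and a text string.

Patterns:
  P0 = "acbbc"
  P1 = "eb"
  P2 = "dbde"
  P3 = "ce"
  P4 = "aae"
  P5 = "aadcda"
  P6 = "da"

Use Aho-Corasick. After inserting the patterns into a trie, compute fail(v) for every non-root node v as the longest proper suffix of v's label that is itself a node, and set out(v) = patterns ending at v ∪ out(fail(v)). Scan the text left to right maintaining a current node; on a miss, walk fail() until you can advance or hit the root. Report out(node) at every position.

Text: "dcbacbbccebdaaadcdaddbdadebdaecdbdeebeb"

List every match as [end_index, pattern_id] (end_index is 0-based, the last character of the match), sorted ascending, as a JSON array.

Build:
Trie (insert patterns):
  n0 'ε': a→1 c→12 d→8 e→6
  n1 'a': a→14 c→2
  n2 'ac': b→3
  n3 'acb': b→4
  n4 'acbb': c→5
  n5 'acbbc': ·  [P0 ends]
  n6 'e': b→7
  n7 'eb': ·  [P1 ends]
  n8 'd': a→20 b→9
  n9 'db': d→10
  n10 'dbd': e→11
  n11 'dbde': ·  [P2 ends]
  n12 'c': e→13
  n13 'ce': ·  [P3 ends]
  n14 'aa': d→16 e→15
  n15 'aae': ·  [P4 ends]
  n16 'aad': c→17
  n17 'aadc': d→18
  n18 'aadcd': a→19
  n19 'aadcda': ·  [P5 ends]
  n20 'da': ·  [P6 ends]

BFS fail/out derivation:
  fail(1) 'a': from fail(0)=0 chase 'a': 0 ⇒ 0;  out=∅∪out(0)=∅
  fail(6) 'e': from fail(0)=0 chase 'e': 0 ⇒ 0;  out=∅∪out(0)=∅
  fail(8) 'd': from fail(0)=0 chase 'd': 0 ⇒ 0;  out=∅∪out(0)=∅
  fail(12) 'c': from fail(0)=0 chase 'c': 0 ⇒ 0;  out=∅∪out(0)=∅
  fail(2) 'ac': from fail(1)=0 chase 'c': 0 ⇒ 12;  out=∅∪out(12)=∅
  fail(7) 'eb': from fail(6)=0 chase 'b': 0 ⇒ 0;  out={1}∪out(0)={1}
  fail(9) 'db': from fail(8)=0 chase 'b': 0 ⇒ 0;  out=∅∪out(0)=∅
  fail(13) 'ce': from fail(12)=0 chase 'e': 0 ⇒ 6;  out={3}∪out(6)={3}
  fail(14) 'aa': from fail(1)=0 chase 'a': 0 ⇒ 1;  out=∅∪out(1)=∅
  fail(20) 'da': from fail(8)=0 chase 'a': 0 ⇒ 1;  out={6}∪out(1)={6}
  fail(3) 'acb': from fail(2)=12 chase 'b': 12→0 ⇒ 0;  out=∅∪out(0)=∅
  fail(10) 'dbd': from fail(9)=0 chase 'd': 0 ⇒ 8;  out=∅∪out(8)=∅
  fail(15) 'aae': from fail(14)=1 chase 'e': 1→0 ⇒ 6;  out={4}∪out(6)={4}
  fail(16) 'aad': from fail(14)=1 chase 'd': 1→0 ⇒ 8;  out=∅∪out(8)=∅
  fail(4) 'acbb': from fail(3)=0 chase 'b': 0 ⇒ 0;  out=∅∪out(0)=∅
  fail(11) 'dbde': from fail(10)=8 chase 'e': 8→0 ⇒ 6;  out={2}∪out(6)={2}
  fail(17) 'aadc': from fail(16)=8 chase 'c': 8→0 ⇒ 12;  out=∅∪out(12)=∅
  fail(5) 'acbbc': from fail(4)=0 chase 'c': 0 ⇒ 12;  out={0}∪out(12)={0}
  fail(18) 'aadcd': from fail(17)=12 chase 'd': 12→0 ⇒ 8;  out=∅∪out(8)=∅
  fail(19) 'aadcda': from fail(18)=8 chase 'a': 8 ⇒ 20;  out={5}∪out(20)={5,6}

Scan:
i=0 'd': node 0→8
i=1 'c': node 8→12 (via fail)
i=2 'b': node 12→0 (via fail)
i=3 'a': node 0→1
i=4 'c': node 1→2
i=5 'b': node 2→3
i=6 'b': node 3→4
i=7 'c': node 4→5  emit P0@[3:7]
i=8 'c': node 5→12 (via fail)
i=9 'e': node 12→13  emit P3@[8:9]
i=10 'b': node 13→7 (via fail)  emit P1@[9:10]
i=11 'd': node 7→8 (via fail)
i=12 'a': node 8→20  emit P6@[11:12]
i=13 'a': node 20→14 (via fail)
i=14 'a': node 14→14 (via fail)
i=15 'd': node 14→16
i=16 'c': node 16→17
i=17 'd': node 17→18
i=18 'a': node 18→19  emit P5@[13:18],P6@[17:18]
i=19 'd': node 19→8 (via fail)
i=20 'd': node 8→8 (via fail)
i=21 'b': node 8→9
i=22 'd': node 9→10
i=23 'a': node 10→20 (via fail)  emit P6@[22:23]
i=24 'd': node 20→8 (via fail)
i=25 'e': node 8→6 (via fail)
i=26 'b': node 6→7  emit P1@[25:26]
i=27 'd': node 7→8 (via fail)
i=28 'a': node 8→20  emit P6@[27:28]
i=29 'e': node 20→6 (via fail)
i=30 'c': node 6→12 (via fail)
i=31 'd': node 12→8 (via fail)
i=32 'b': node 8→9
i=33 'd': node 9→10
i=34 'e': node 10→11  emit P2@[31:34]
i=35 'e': node 11→6 (via fail)
i=36 'b': node 6→7  emit P1@[35:36]
i=37 'e': node 7→6 (via fail)
i=38 'b': node 6→7  emit P1@[37:38]

All matches (sorted): [[7,0],[9,3],[10,1],[12,6],[18,5],[18,6],[23,6],[26,1],[28,6],[34,2],[36,1],[38,1]]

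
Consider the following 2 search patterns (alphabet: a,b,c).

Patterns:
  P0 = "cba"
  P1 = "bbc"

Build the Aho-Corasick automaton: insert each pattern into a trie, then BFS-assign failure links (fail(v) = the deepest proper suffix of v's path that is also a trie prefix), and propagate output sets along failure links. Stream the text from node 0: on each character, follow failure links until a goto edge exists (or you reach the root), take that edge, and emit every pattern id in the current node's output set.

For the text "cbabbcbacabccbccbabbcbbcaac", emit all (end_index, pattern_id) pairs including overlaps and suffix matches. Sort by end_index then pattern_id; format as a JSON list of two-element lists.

Build:
Trie nodes:
  n0 'ε': b→4 c→1
  n1 'c': b→2
  n2 'cb': a→3
  n3 'cba': ·  ←P0
  n4 'b': b→5
  n5 'bb': c→6
  n6 'bbc': ·  ←P1

BFS fail/out derivation:
  fail(1) 'c': from fail(0)=0 chase 'c': 0 ⇒ 0;  out=∅∪out(0)=∅
  fail(4) 'b': from fail(0)=0 chase 'b': 0 ⇒ 0;  out=∅∪out(0)=∅
  fail(2) 'cb': from fail(1)=0 chase 'b': 0 ⇒ 4;  out=∅∪out(4)=∅
  fail(5) 'bb': from fail(4)=0 chase 'b': 0 ⇒ 4;  out=∅∪out(4)=∅
  fail(3) 'cba': from fail(2)=4 chase 'a': 4→0 ⇒ 0;  out={0}∪out(0)={0}
  fail(6) 'bbc': from fail(5)=4 chase 'c': 4→0 ⇒ 1;  out={1}∪out(1)={1}

Scan:
i=0 'c': node 0→1
i=1 'b': node 1→2
i=2 'a': node 2→3  emit P0@[0:2]
i=3 'b': node 3→4 (fail-walked)
i=4 'b': node 4→5
i=5 'c': node 5→6  emit P1@[3:5]
i=6 'b': node 6→2 (fail-walked)
i=7 'a': node 2→3  emit P0@[5:7]
i=8 'c': node 3→1 (fail-walked)
i=9 'a': node 1→0 (fail-walked)
i=10 'b': node 0→4
i=11 'c': node 4→1 (fail-walked)
i=12 'c': node 1→1 (fail-walked)
i=13 'b': node 1→2
i=14 'c': node 2→1 (fail-walked)
i=15 'c': node 1→1 (fail-walked)
i=16 'b': node 1→2
i=17 'a': node 2→3  emit P0@[15:17]
i=18 'b': node 3→4 (fail-walked)
i=19 'b': node 4→5
i=20 'c': node 5→6  emit P1@[18:20]
i=21 'b': node 6→2 (fail-walked)
i=22 'b': node 2→5 (fail-walked)
i=23 'c': node 5→6  emit P1@[21:23]
i=24 'a': node 6→0 (fail-walked)
i=25 'a': node 0→0
i=26 'c': node 0→1

Matches: [[2,0],[5,1],[7,0],[17,0],[20,1],[23,1]]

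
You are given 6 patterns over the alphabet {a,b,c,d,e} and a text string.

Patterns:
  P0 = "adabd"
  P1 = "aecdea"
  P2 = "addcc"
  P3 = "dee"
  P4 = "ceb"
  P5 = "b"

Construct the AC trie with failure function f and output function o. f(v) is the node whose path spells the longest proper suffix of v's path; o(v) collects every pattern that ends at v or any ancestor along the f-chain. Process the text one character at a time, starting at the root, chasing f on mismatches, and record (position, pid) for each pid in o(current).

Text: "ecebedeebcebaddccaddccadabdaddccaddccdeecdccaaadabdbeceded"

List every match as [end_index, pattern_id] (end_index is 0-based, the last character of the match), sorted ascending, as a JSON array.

Build:
Trie nodes:
  0='ε' goto a→1 b→20 c→17 d→14
  1='a' goto d→2 e→6
  2='ad' goto a→3 d→11
  3='ada' goto b→4
  4='adab' goto d→5
  5='adabd' goto ·  ←P0
  6='ae' goto c→7
  7='aec' goto d→8
  8='aecd' goto e→9
  9='aecde' goto a→10
  10='aecdea' goto ·  ←P1
  11='add' goto c→12
  12='addc' goto c→13
  13='addcc' goto ·  ←P2
  14='d' goto e→15
  15='de' goto e→16
  16='dee' goto ·  ←P3
  17='c' goto e→18
  18='ce' goto b→19
  19='ceb' goto ·  ←P4
  20='b' goto ·  ←P5

Failure links (BFS by depth):
  n1('a'): parent n0 fail=0; on 'a' 0 → fail=0;  out ∅∪∅=∅
  n14('d'): parent n0 fail=0; on 'd' 0 → fail=0;  out ∅∪∅=∅
  n17('c'): parent n0 fail=0; on 'c' 0 → fail=0;  out ∅∪∅=∅
  n20('b'): parent n0 fail=0; on 'b' 0 → fail=0;  out {5}∪∅={5}
  n2('ad'): parent n1 fail=0; on 'd' 0 → fail=14;  out ∅∪∅=∅
  n6('ae'): parent n1 fail=0; on 'e' 0 → fail=0;  out ∅∪∅=∅
  n15('de'): parent n14 fail=0; on 'e' 0 → fail=0;  out ∅∪∅=∅
  n18('ce'): parent n17 fail=0; on 'e' 0 → fail=0;  out ∅∪∅=∅
  n3('ada'): parent n2 fail=14; on 'a' 14→0 → fail=1;  out ∅∪∅=∅
  n7('aec'): parent n6 fail=0; on 'c' 0 → fail=17;  out ∅∪∅=∅
  n11('add'): parent n2 fail=14; on 'd' 14→0 → fail=14;  out ∅∪∅=∅
  n16('dee'): parent n15 fail=0; on 'e' 0 → fail=0;  out {3}∪∅={3}
  n19('ceb'): parent n18 fail=0; on 'b' 0 → fail=20;  out {4}∪{5}={4,5}
  n4('adab'): parent n3 fail=1; on 'b' 1→0 → fail=20;  out ∅∪{5}={5}
  n8('aecd'): parent n7 fail=17; on 'd' 17→0 → fail=14;  out ∅∪∅=∅
  n12('addc'): parent n11 fail=14; on 'c' 14→0 → fail=17;  out ∅∪∅=∅
  n5('adabd'): parent n4 fail=20; on 'd' 20→0 → fail=14;  out {0}∪∅={0}
  n9('aecde'): parent n8 fail=14; on 'e' 14 → fail=15;  out ∅∪∅=∅
  n13('addcc'): parent n12 fail=17; on 'c' 17→0 → fail=17;  out {2}∪∅={2}
  n10('aecdea'): parent n9 fail=15; on 'a' 15→0 → fail=1;  out {1}∪∅={1}

Scan:
pos 0 'e': at 0
pos 1 'c': at 17
pos 2 'e': at 18
pos 3 'b': at 19  → match P4@[1:3],P5@[3:3]
pos 4 'e': at 0 (via fail)
pos 5 'd': at 14
pos 6 'e': at 15
pos 7 'e': at 16  → match P3@[5:7]
pos 8 'b': at 20 (via fail)  → match P5@[8:8]
pos 9 'c': at 17 (via fail)
pos 10 'e': at 18
pos 11 'b': at 19  → match P4@[9:11],P5@[11:11]
pos 12 'a': at 1 (via fail)
pos 13 'd': at 2
pos 14 'd': at 11
pos 15 'c': at 12
pos 16 'c': at 13  → match P2@[12:16]
pos 17 'a': at 1 (via fail)
pos 18 'd': at 2
pos 19 'd': at 11
pos 20 'c': at 12
pos 21 'c': at 13  → match P2@[17:21]
pos 22 'a': at 1 (via fail)
pos 23 'd': at 2
pos 24 'a': at 3
pos 25 'b': at 4  → match P5@[25:25]
pos 26 'd': at 5  → match P0@[22:26]
pos 27 'a': at 1 (via fail)
pos 28 'd': at 2
pos 29 'd': at 11
pos 30 'c': at 12
pos 31 'c': at 13  → match P2@[27:31]
pos 32 'a': at 1 (via fail)
pos 33 'd': at 2
pos 34 'd': at 11
pos 35 'c': at 12
pos 36 'c': at 13  → match P2@[32:36]
pos 37 'd': at 14 (via fail)
pos 38 'e': at 15
pos 39 'e': at 16  → match P3@[37:39]
pos 40 'c': at 17 (via fail)
pos 41 'd': at 14 (via fail)
pos 42 'c': at 17 (via fail)
pos 43 'c': at 17 (via fail)
pos 44 'a': at 1 (via fail)
pos 45 'a': at 1 (via fail)
pos 46 'a': at 1 (via fail)
pos 47 'd': at 2
pos 48 'a': at 3
pos 49 'b': at 4  → match P5@[49:49]
pos 50 'd': at 5  → match P0@[46:50]
pos 51 'b': at 20 (via fail)  → match P5@[51:51]
pos 52 'e': at 0 (via fail)
pos 53 'c': at 17
pos 54 'e': at 18
pos 55 'd': at 14 (via fail)
pos 56 'e': at 15
pos 57 'd': at 14 (via fail)

Matches: [[3,4],[3,5],[7,3],[8,5],[11,4],[11,5],[16,2],[21,2],[25,5],[26,0],[31,2],[36,2],[39,3],[49,5],[50,0],[51,5]]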